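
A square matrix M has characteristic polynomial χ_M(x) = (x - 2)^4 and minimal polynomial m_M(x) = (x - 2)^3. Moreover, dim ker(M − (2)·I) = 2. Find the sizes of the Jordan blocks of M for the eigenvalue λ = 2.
Block sizes for λ = 2: [3, 1]

Step 1 — from the characteristic polynomial, algebraic multiplicity of λ = 2 is 4. From dim ker(M − (2)·I) = 2, there are exactly 2 Jordan blocks for λ = 2.
Step 2 — from the minimal polynomial, the factor (x − 2)^3 tells us the largest block for λ = 2 has size 3.
Step 3 — with total size 4, 2 blocks, and largest block 3, the block sizes (in nonincreasing order) are [3, 1].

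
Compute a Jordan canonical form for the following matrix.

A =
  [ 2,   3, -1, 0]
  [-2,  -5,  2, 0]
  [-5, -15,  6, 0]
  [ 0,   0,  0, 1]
J_2(1) ⊕ J_1(1) ⊕ J_1(1)

The characteristic polynomial is
  det(x·I − A) = x^4 - 4*x^3 + 6*x^2 - 4*x + 1 = (x - 1)^4

Eigenvalues and multiplicities (the geometric multiplicity of λ is n − rank(A − λI), which equals the number of Jordan blocks for λ):
  λ = 1: algebraic multiplicity = 4, geometric multiplicity = 3

Determining the block sizes for each eigenvalue:
  λ = 1: 3 blocks summing to 4 forces exactly one block of size 2 and the rest size 1 → block sizes [2, 1, 1]

Assembling the blocks gives a Jordan form
J =
  [1, 1, 0, 0]
  [0, 1, 0, 0]
  [0, 0, 1, 0]
  [0, 0, 0, 1]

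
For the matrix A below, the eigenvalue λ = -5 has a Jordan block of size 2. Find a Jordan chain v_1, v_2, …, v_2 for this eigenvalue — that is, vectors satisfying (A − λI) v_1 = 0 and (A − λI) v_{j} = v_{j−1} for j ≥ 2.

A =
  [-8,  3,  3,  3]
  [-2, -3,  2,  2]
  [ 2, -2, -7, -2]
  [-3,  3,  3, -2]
A Jordan chain for λ = -5 of length 2:
v_1 = (-3, -2, 2, -3)ᵀ
v_2 = (1, 0, 0, 0)ᵀ

Let N = A − (-5)·I. We want v_2 with N^2 v_2 = 0 but N^1 v_2 ≠ 0; then v_{j-1} := N · v_j for j = 2, …, 2.

Pick v_2 = (1, 0, 0, 0)ᵀ.
Then v_1 = N · v_2 = (-3, -2, 2, -3)ᵀ.

Sanity check: (A − (-5)·I) v_1 = (0, 0, 0, 0)ᵀ = 0. ✓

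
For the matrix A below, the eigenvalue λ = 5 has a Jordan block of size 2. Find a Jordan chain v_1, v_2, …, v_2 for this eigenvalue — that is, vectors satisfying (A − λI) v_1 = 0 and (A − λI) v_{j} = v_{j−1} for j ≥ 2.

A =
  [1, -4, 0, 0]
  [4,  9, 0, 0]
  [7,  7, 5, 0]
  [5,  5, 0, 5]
A Jordan chain for λ = 5 of length 2:
v_1 = (-4, 4, 7, 5)ᵀ
v_2 = (1, 0, 0, 0)ᵀ

Let N = A − (5)·I. We want v_2 with N^2 v_2 = 0 but N^1 v_2 ≠ 0; then v_{j-1} := N · v_j for j = 2, …, 2.

Pick v_2 = (1, 0, 0, 0)ᵀ.
Then v_1 = N · v_2 = (-4, 4, 7, 5)ᵀ.

Sanity check: (A − (5)·I) v_1 = (0, 0, 0, 0)ᵀ = 0. ✓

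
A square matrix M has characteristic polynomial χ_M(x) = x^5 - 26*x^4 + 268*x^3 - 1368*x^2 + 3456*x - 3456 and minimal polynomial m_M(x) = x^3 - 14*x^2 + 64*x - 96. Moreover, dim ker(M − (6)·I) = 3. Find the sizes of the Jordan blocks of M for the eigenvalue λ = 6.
Block sizes for λ = 6: [1, 1, 1]

Step 1 — from the characteristic polynomial, algebraic multiplicity of λ = 6 is 3. From dim ker(M − (6)·I) = 3, there are exactly 3 Jordan blocks for λ = 6.
Step 2 — from the minimal polynomial, the factor (x − 6) tells us the largest block for λ = 6 has size 1.
Step 3 — with total size 3, 3 blocks, and largest block 1, the block sizes (in nonincreasing order) are [1, 1, 1].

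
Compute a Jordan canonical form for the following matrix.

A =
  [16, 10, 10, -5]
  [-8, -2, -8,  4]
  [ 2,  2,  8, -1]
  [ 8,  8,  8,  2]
J_2(6) ⊕ J_1(6) ⊕ J_1(6)

The characteristic polynomial is
  det(x·I − A) = x^4 - 24*x^3 + 216*x^2 - 864*x + 1296 = (x - 6)^4

Eigenvalues and multiplicities (the geometric multiplicity of λ is n − rank(A − λI), which equals the number of Jordan blocks for λ):
  λ = 6: algebraic multiplicity = 4, geometric multiplicity = 3

Determining the block sizes for each eigenvalue:
  λ = 6: 3 blocks summing to 4 forces exactly one block of size 2 and the rest size 1 → block sizes [2, 1, 1]

Assembling the blocks gives a Jordan form
J =
  [6, 1, 0, 0]
  [0, 6, 0, 0]
  [0, 0, 6, 0]
  [0, 0, 0, 6]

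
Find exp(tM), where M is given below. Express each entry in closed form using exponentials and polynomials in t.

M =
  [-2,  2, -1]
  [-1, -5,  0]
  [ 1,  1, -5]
e^{tM} =
  [t^2*exp(-4*t)/2 + 2*t*exp(-4*t) + exp(-4*t), t^2*exp(-4*t)/2 + 2*t*exp(-4*t), -t^2*exp(-4*t)/2 - t*exp(-4*t)]
  [-t^2*exp(-4*t)/2 - t*exp(-4*t), -t^2*exp(-4*t)/2 - t*exp(-4*t) + exp(-4*t), t^2*exp(-4*t)/2]
  [t*exp(-4*t), t*exp(-4*t), -t*exp(-4*t) + exp(-4*t)]

Strategy: write M = P · J · P⁻¹ where J is a Jordan canonical form, so e^{tM} = P · e^{tJ} · P⁻¹, and e^{tJ} can be computed block-by-block.

M has Jordan form
J =
  [-4,  1,  0]
  [ 0, -4,  1]
  [ 0,  0, -4]
(up to reordering of blocks).

Per-block formulas:
  For a 3×3 Jordan block J_3(-4): exp(t · J_3(-4)) = e^(-4t)·(I + t·N + (t^2/2)·N^2), where N is the 3×3 nilpotent shift.

After assembling e^{tJ} and conjugating by P, we get:

e^{tM} =
  [t^2*exp(-4*t)/2 + 2*t*exp(-4*t) + exp(-4*t), t^2*exp(-4*t)/2 + 2*t*exp(-4*t), -t^2*exp(-4*t)/2 - t*exp(-4*t)]
  [-t^2*exp(-4*t)/2 - t*exp(-4*t), -t^2*exp(-4*t)/2 - t*exp(-4*t) + exp(-4*t), t^2*exp(-4*t)/2]
  [t*exp(-4*t), t*exp(-4*t), -t*exp(-4*t) + exp(-4*t)]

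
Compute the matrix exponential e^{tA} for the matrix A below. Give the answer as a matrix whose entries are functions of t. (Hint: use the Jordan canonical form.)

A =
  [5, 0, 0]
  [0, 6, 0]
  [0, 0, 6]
e^{tA} =
  [exp(5*t), 0, 0]
  [0, exp(6*t), 0]
  [0, 0, exp(6*t)]

Strategy: write A = P · J · P⁻¹ where J is a Jordan canonical form, so e^{tA} = P · e^{tJ} · P⁻¹, and e^{tJ} can be computed block-by-block.

A has Jordan form
J =
  [5, 0, 0]
  [0, 6, 0]
  [0, 0, 6]
(up to reordering of blocks).

Per-block formulas:
  For a 1×1 block at λ = 6: exp(t · [6]) = [e^(6t)].
  For a 1×1 block at λ = 5: exp(t · [5]) = [e^(5t)].

After assembling e^{tJ} and conjugating by P, we get:

e^{tA} =
  [exp(5*t), 0, 0]
  [0, exp(6*t), 0]
  [0, 0, exp(6*t)]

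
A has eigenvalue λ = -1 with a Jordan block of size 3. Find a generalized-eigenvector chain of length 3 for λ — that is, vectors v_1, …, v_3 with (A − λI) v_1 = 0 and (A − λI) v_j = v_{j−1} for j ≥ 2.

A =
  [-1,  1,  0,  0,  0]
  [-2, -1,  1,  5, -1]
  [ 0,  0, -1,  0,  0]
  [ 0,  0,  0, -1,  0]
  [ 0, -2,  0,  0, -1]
A Jordan chain for λ = -1 of length 3:
v_1 = (-2, 0, 0, 0, 4)ᵀ
v_2 = (0, -2, 0, 0, 0)ᵀ
v_3 = (1, 0, 0, 0, 0)ᵀ

Let N = A − (-1)·I. We want v_3 with N^3 v_3 = 0 but N^2 v_3 ≠ 0; then v_{j-1} := N · v_j for j = 3, …, 2.

Pick v_3 = (1, 0, 0, 0, 0)ᵀ.
Then v_2 = N · v_3 = (0, -2, 0, 0, 0)ᵀ.
Then v_1 = N · v_2 = (-2, 0, 0, 0, 4)ᵀ.

Sanity check: (A − (-1)·I) v_1 = (0, 0, 0, 0, 0)ᵀ = 0. ✓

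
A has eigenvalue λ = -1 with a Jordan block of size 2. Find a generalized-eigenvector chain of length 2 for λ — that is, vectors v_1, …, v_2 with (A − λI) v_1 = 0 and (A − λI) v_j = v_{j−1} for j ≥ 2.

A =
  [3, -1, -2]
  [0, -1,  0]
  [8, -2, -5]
A Jordan chain for λ = -1 of length 2:
v_1 = (4, 0, 8)ᵀ
v_2 = (1, 0, 0)ᵀ

Let N = A − (-1)·I. We want v_2 with N^2 v_2 = 0 but N^1 v_2 ≠ 0; then v_{j-1} := N · v_j for j = 2, …, 2.

Pick v_2 = (1, 0, 0)ᵀ.
Then v_1 = N · v_2 = (4, 0, 8)ᵀ.

Sanity check: (A − (-1)·I) v_1 = (0, 0, 0)ᵀ = 0. ✓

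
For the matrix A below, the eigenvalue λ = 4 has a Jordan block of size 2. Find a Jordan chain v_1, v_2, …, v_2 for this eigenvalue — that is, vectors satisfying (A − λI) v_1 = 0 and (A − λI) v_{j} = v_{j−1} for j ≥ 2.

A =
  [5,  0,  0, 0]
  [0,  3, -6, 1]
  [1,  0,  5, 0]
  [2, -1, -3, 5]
A Jordan chain for λ = 4 of length 2:
v_1 = (0, -1, 0, -1)ᵀ
v_2 = (0, 1, 0, 0)ᵀ

Let N = A − (4)·I. We want v_2 with N^2 v_2 = 0 but N^1 v_2 ≠ 0; then v_{j-1} := N · v_j for j = 2, …, 2.

Pick v_2 = (0, 1, 0, 0)ᵀ.
Then v_1 = N · v_2 = (0, -1, 0, -1)ᵀ.

Sanity check: (A − (4)·I) v_1 = (0, 0, 0, 0)ᵀ = 0. ✓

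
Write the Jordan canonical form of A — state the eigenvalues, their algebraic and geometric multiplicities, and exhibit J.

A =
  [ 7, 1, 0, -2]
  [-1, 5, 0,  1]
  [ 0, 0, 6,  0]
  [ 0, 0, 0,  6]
J_3(6) ⊕ J_1(6)

The characteristic polynomial is
  det(x·I − A) = x^4 - 24*x^3 + 216*x^2 - 864*x + 1296 = (x - 6)^4

Eigenvalues and multiplicities (the geometric multiplicity of λ is n − rank(A − λI), which equals the number of Jordan blocks for λ):
  λ = 6: algebraic multiplicity = 4, geometric multiplicity = 2

Determining the block sizes for each eigenvalue:
  λ = 6: with am = 4 and gm = 2, the partition is not yet determined (e.g. several partitions of 4 into 2 parts exist). Let N = A − (6)·I. Computing rank(N^1) = 2, rank(N^2) = 1, rank(N^3) = 0; the number of blocks of size ≥ j is rank(N^{j−1}) − rank(N^j), giving [2, 1, 1]. So we have 1 block(s) of size 3, 1 block(s) of size 1 → block sizes [3, 1]

Assembling the blocks gives a Jordan form
J =
  [6, 1, 0, 0]
  [0, 6, 1, 0]
  [0, 0, 6, 0]
  [0, 0, 0, 6]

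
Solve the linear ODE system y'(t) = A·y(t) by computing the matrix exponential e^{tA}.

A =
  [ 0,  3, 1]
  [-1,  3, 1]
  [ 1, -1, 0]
e^{tA} =
  [-t^2*exp(t)/2 - t*exp(t) + exp(t), t^2*exp(t) + 3*t*exp(t), t^2*exp(t)/2 + t*exp(t)]
  [-t*exp(t), 2*t*exp(t) + exp(t), t*exp(t)]
  [-t^2*exp(t)/2 + t*exp(t), t^2*exp(t) - t*exp(t), t^2*exp(t)/2 - t*exp(t) + exp(t)]

Strategy: write A = P · J · P⁻¹ where J is a Jordan canonical form, so e^{tA} = P · e^{tJ} · P⁻¹, and e^{tJ} can be computed block-by-block.

A has Jordan form
J =
  [1, 1, 0]
  [0, 1, 1]
  [0, 0, 1]
(up to reordering of blocks).

Per-block formulas:
  For a 3×3 Jordan block J_3(1): exp(t · J_3(1)) = e^(1t)·(I + t·N + (t^2/2)·N^2), where N is the 3×3 nilpotent shift.

After assembling e^{tJ} and conjugating by P, we get:

e^{tA} =
  [-t^2*exp(t)/2 - t*exp(t) + exp(t), t^2*exp(t) + 3*t*exp(t), t^2*exp(t)/2 + t*exp(t)]
  [-t*exp(t), 2*t*exp(t) + exp(t), t*exp(t)]
  [-t^2*exp(t)/2 + t*exp(t), t^2*exp(t) - t*exp(t), t^2*exp(t)/2 - t*exp(t) + exp(t)]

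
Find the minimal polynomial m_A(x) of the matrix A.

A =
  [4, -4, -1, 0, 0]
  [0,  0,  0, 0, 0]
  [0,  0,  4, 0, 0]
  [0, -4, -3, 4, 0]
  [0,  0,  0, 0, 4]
x^3 - 8*x^2 + 16*x

The characteristic polynomial is χ_A(x) = x*(x - 4)^4, so the eigenvalues are known. The minimal polynomial is
  m_A(x) = Π_λ (x − λ)^{k_λ}
where k_λ is the size of the *largest* Jordan block for λ (equivalently, the smallest k with (A − λI)^k v = 0 for every generalised eigenvector v of λ).

  λ = 0: largest Jordan block has size 1, contributing (x − 0)
  λ = 4: largest Jordan block has size 2, contributing (x − 4)^2

So m_A(x) = x*(x - 4)^2 = x^3 - 8*x^2 + 16*x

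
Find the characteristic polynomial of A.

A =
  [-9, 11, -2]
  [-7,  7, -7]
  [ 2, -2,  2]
x^3

Expanding det(x·I − A) (e.g. by cofactor expansion or by noting that A is similar to its Jordan form J, which has the same characteristic polynomial as A) gives
  χ_A(x) = x^3
which factors as x^3. The eigenvalues (with algebraic multiplicities) are λ = 0 with multiplicity 3.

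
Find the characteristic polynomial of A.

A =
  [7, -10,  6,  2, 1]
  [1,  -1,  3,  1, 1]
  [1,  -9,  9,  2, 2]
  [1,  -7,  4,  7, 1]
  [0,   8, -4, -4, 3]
x^5 - 25*x^4 + 250*x^3 - 1250*x^2 + 3125*x - 3125

Expanding det(x·I − A) (e.g. by cofactor expansion or by noting that A is similar to its Jordan form J, which has the same characteristic polynomial as A) gives
  χ_A(x) = x^5 - 25*x^4 + 250*x^3 - 1250*x^2 + 3125*x - 3125
which factors as (x - 5)^5. The eigenvalues (with algebraic multiplicities) are λ = 5 with multiplicity 5.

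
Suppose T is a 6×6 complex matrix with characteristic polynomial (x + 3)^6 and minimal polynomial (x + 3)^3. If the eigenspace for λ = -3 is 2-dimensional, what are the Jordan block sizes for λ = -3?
Block sizes for λ = -3: [3, 3]

Step 1 — from the characteristic polynomial, algebraic multiplicity of λ = -3 is 6. From dim ker(T − (-3)·I) = 2, there are exactly 2 Jordan blocks for λ = -3.
Step 2 — from the minimal polynomial, the factor (x + 3)^3 tells us the largest block for λ = -3 has size 3.
Step 3 — with total size 6, 2 blocks, and largest block 3, the block sizes (in nonincreasing order) are [3, 3].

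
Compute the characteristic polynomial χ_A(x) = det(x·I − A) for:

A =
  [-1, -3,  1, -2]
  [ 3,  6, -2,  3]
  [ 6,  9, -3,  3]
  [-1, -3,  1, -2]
x^4

Expanding det(x·I − A) (e.g. by cofactor expansion or by noting that A is similar to its Jordan form J, which has the same characteristic polynomial as A) gives
  χ_A(x) = x^4
which factors as x^4. The eigenvalues (with algebraic multiplicities) are λ = 0 with multiplicity 4.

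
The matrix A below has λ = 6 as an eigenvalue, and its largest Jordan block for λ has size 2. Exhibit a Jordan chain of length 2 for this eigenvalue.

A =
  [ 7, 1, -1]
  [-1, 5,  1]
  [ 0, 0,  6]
A Jordan chain for λ = 6 of length 2:
v_1 = (1, -1, 0)ᵀ
v_2 = (1, 0, 0)ᵀ

Let N = A − (6)·I. We want v_2 with N^2 v_2 = 0 but N^1 v_2 ≠ 0; then v_{j-1} := N · v_j for j = 2, …, 2.

Pick v_2 = (1, 0, 0)ᵀ.
Then v_1 = N · v_2 = (1, -1, 0)ᵀ.

Sanity check: (A − (6)·I) v_1 = (0, 0, 0)ᵀ = 0. ✓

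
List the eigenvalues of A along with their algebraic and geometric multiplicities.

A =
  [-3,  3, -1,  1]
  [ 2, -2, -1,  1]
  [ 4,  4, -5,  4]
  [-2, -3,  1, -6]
λ = -5: alg = 2, geom = 2; λ = -3: alg = 2, geom = 1

Step 1 — factor the characteristic polynomial to read off the algebraic multiplicities:
  χ_A(x) = (x + 3)^2*(x + 5)^2

Step 2 — compute geometric multiplicities via the rank-nullity identity g(λ) = n − rank(A − λI):
  rank(A − (-5)·I) = 2, so dim ker(A − (-5)·I) = n − 2 = 2
  rank(A − (-3)·I) = 3, so dim ker(A − (-3)·I) = n − 3 = 1

Summary:
  λ = -5: algebraic multiplicity = 2, geometric multiplicity = 2
  λ = -3: algebraic multiplicity = 2, geometric multiplicity = 1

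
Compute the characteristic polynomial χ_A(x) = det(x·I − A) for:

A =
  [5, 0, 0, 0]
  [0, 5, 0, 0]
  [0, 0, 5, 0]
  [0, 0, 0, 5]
x^4 - 20*x^3 + 150*x^2 - 500*x + 625

Expanding det(x·I − A) (e.g. by cofactor expansion or by noting that A is similar to its Jordan form J, which has the same characteristic polynomial as A) gives
  χ_A(x) = x^4 - 20*x^3 + 150*x^2 - 500*x + 625
which factors as (x - 5)^4. The eigenvalues (with algebraic multiplicities) are λ = 5 with multiplicity 4.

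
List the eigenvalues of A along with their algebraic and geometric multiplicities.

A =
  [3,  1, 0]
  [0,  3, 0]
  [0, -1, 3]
λ = 3: alg = 3, geom = 2

Step 1 — factor the characteristic polynomial to read off the algebraic multiplicities:
  χ_A(x) = (x - 3)^3

Step 2 — compute geometric multiplicities via the rank-nullity identity g(λ) = n − rank(A − λI):
  rank(A − (3)·I) = 1, so dim ker(A − (3)·I) = n − 1 = 2

Summary:
  λ = 3: algebraic multiplicity = 3, geometric multiplicity = 2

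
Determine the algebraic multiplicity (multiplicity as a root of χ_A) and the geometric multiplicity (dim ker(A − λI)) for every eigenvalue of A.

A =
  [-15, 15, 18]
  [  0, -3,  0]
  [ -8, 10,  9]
λ = -3: alg = 3, geom = 2

Step 1 — factor the characteristic polynomial to read off the algebraic multiplicities:
  χ_A(x) = (x + 3)^3

Step 2 — compute geometric multiplicities via the rank-nullity identity g(λ) = n − rank(A − λI):
  rank(A − (-3)·I) = 1, so dim ker(A − (-3)·I) = n − 1 = 2

Summary:
  λ = -3: algebraic multiplicity = 3, geometric multiplicity = 2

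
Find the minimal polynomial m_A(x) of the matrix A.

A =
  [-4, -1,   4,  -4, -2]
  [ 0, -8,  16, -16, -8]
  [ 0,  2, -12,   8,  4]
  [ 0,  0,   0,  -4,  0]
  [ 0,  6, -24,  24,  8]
x^2 + 8*x + 16

The characteristic polynomial is χ_A(x) = (x + 4)^5, so the eigenvalues are known. The minimal polynomial is
  m_A(x) = Π_λ (x − λ)^{k_λ}
where k_λ is the size of the *largest* Jordan block for λ (equivalently, the smallest k with (A − λI)^k v = 0 for every generalised eigenvector v of λ).

  λ = -4: largest Jordan block has size 2, contributing (x + 4)^2

So m_A(x) = (x + 4)^2 = x^2 + 8*x + 16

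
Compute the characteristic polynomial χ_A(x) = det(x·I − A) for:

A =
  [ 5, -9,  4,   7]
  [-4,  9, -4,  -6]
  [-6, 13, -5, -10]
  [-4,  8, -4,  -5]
x^4 - 4*x^3 + 6*x^2 - 4*x + 1

Expanding det(x·I − A) (e.g. by cofactor expansion or by noting that A is similar to its Jordan form J, which has the same characteristic polynomial as A) gives
  χ_A(x) = x^4 - 4*x^3 + 6*x^2 - 4*x + 1
which factors as (x - 1)^4. The eigenvalues (with algebraic multiplicities) are λ = 1 with multiplicity 4.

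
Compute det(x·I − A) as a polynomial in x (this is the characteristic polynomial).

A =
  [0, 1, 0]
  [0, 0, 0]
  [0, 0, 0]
x^3

Expanding det(x·I − A) (e.g. by cofactor expansion or by noting that A is similar to its Jordan form J, which has the same characteristic polynomial as A) gives
  χ_A(x) = x^3
which factors as x^3. The eigenvalues (with algebraic multiplicities) are λ = 0 with multiplicity 3.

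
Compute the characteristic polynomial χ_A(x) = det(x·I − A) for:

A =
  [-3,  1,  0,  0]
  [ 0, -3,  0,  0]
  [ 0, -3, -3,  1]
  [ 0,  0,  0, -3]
x^4 + 12*x^3 + 54*x^2 + 108*x + 81

Expanding det(x·I − A) (e.g. by cofactor expansion or by noting that A is similar to its Jordan form J, which has the same characteristic polynomial as A) gives
  χ_A(x) = x^4 + 12*x^3 + 54*x^2 + 108*x + 81
which factors as (x + 3)^4. The eigenvalues (with algebraic multiplicities) are λ = -3 with multiplicity 4.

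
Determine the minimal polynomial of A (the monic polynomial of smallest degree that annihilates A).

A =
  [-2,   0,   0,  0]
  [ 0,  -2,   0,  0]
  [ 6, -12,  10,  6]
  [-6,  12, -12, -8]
x^2 - 2*x - 8

The characteristic polynomial is χ_A(x) = (x - 4)*(x + 2)^3, so the eigenvalues are known. The minimal polynomial is
  m_A(x) = Π_λ (x − λ)^{k_λ}
where k_λ is the size of the *largest* Jordan block for λ (equivalently, the smallest k with (A − λI)^k v = 0 for every generalised eigenvector v of λ).

  λ = -2: largest Jordan block has size 1, contributing (x + 2)
  λ = 4: largest Jordan block has size 1, contributing (x − 4)

So m_A(x) = (x - 4)*(x + 2) = x^2 - 2*x - 8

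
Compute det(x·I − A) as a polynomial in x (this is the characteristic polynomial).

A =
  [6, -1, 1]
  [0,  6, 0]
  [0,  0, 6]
x^3 - 18*x^2 + 108*x - 216

Expanding det(x·I − A) (e.g. by cofactor expansion or by noting that A is similar to its Jordan form J, which has the same characteristic polynomial as A) gives
  χ_A(x) = x^3 - 18*x^2 + 108*x - 216
which factors as (x - 6)^3. The eigenvalues (with algebraic multiplicities) are λ = 6 with multiplicity 3.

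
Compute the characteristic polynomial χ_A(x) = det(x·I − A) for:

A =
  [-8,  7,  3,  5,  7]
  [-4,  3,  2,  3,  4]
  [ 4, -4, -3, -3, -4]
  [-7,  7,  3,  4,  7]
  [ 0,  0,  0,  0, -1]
x^5 + 5*x^4 + 10*x^3 + 10*x^2 + 5*x + 1

Expanding det(x·I − A) (e.g. by cofactor expansion or by noting that A is similar to its Jordan form J, which has the same characteristic polynomial as A) gives
  χ_A(x) = x^5 + 5*x^4 + 10*x^3 + 10*x^2 + 5*x + 1
which factors as (x + 1)^5. The eigenvalues (with algebraic multiplicities) are λ = -1 with multiplicity 5.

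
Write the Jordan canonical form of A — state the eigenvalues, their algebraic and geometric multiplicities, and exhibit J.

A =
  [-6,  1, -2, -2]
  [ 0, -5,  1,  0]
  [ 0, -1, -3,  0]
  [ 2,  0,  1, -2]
J_3(-4) ⊕ J_1(-4)

The characteristic polynomial is
  det(x·I − A) = x^4 + 16*x^3 + 96*x^2 + 256*x + 256 = (x + 4)^4

Eigenvalues and multiplicities (the geometric multiplicity of λ is n − rank(A − λI), which equals the number of Jordan blocks for λ):
  λ = -4: algebraic multiplicity = 4, geometric multiplicity = 2

Determining the block sizes for each eigenvalue:
  λ = -4: with am = 4 and gm = 2, the partition is not yet determined (e.g. several partitions of 4 into 2 parts exist). Let N = A − (-4)·I. Computing rank(N^1) = 2, rank(N^2) = 1, rank(N^3) = 0; the number of blocks of size ≥ j is rank(N^{j−1}) − rank(N^j), giving [2, 1, 1]. So we have 1 block(s) of size 3, 1 block(s) of size 1 → block sizes [3, 1]

Assembling the blocks gives a Jordan form
J =
  [-4,  1,  0,  0]
  [ 0, -4,  1,  0]
  [ 0,  0, -4,  0]
  [ 0,  0,  0, -4]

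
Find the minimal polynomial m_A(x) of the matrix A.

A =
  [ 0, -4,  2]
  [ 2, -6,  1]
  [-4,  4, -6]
x^2 + 8*x + 16

The characteristic polynomial is χ_A(x) = (x + 4)^3, so the eigenvalues are known. The minimal polynomial is
  m_A(x) = Π_λ (x − λ)^{k_λ}
where k_λ is the size of the *largest* Jordan block for λ (equivalently, the smallest k with (A − λI)^k v = 0 for every generalised eigenvector v of λ).

  λ = -4: largest Jordan block has size 2, contributing (x + 4)^2

So m_A(x) = (x + 4)^2 = x^2 + 8*x + 16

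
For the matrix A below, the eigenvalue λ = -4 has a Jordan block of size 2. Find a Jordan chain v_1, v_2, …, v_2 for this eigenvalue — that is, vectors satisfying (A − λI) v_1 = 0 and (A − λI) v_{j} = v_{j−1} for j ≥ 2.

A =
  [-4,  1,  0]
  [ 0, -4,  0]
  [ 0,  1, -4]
A Jordan chain for λ = -4 of length 2:
v_1 = (1, 0, 1)ᵀ
v_2 = (0, 1, 0)ᵀ

Let N = A − (-4)·I. We want v_2 with N^2 v_2 = 0 but N^1 v_2 ≠ 0; then v_{j-1} := N · v_j for j = 2, …, 2.

Pick v_2 = (0, 1, 0)ᵀ.
Then v_1 = N · v_2 = (1, 0, 1)ᵀ.

Sanity check: (A − (-4)·I) v_1 = (0, 0, 0)ᵀ = 0. ✓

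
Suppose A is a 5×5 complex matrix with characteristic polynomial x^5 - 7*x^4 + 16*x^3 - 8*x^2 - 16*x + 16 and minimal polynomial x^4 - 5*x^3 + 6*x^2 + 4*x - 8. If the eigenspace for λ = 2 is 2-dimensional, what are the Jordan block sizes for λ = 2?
Block sizes for λ = 2: [3, 1]

Step 1 — from the characteristic polynomial, algebraic multiplicity of λ = 2 is 4. From dim ker(A − (2)·I) = 2, there are exactly 2 Jordan blocks for λ = 2.
Step 2 — from the minimal polynomial, the factor (x − 2)^3 tells us the largest block for λ = 2 has size 3.
Step 3 — with total size 4, 2 blocks, and largest block 3, the block sizes (in nonincreasing order) are [3, 1].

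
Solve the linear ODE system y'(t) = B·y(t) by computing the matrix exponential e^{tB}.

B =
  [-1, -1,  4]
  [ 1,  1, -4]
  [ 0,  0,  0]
e^{tB} =
  [1 - t, -t, 4*t]
  [t, t + 1, -4*t]
  [0, 0, 1]

Strategy: write B = P · J · P⁻¹ where J is a Jordan canonical form, so e^{tB} = P · e^{tJ} · P⁻¹, and e^{tJ} can be computed block-by-block.

B has Jordan form
J =
  [0, 1, 0]
  [0, 0, 0]
  [0, 0, 0]
(up to reordering of blocks).

Per-block formulas:
  For a 2×2 Jordan block J_2(0): exp(t · J_2(0)) = e^(0t)·(I + t·N), where N is the 2×2 nilpotent shift.
  For a 1×1 block at λ = 0: exp(t · [0]) = [e^(0t)].

After assembling e^{tJ} and conjugating by P, we get:

e^{tB} =
  [1 - t, -t, 4*t]
  [t, t + 1, -4*t]
  [0, 0, 1]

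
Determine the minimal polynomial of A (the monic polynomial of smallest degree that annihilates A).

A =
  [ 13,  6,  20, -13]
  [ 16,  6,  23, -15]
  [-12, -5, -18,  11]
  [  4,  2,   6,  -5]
x^2 + 2*x + 1

The characteristic polynomial is χ_A(x) = (x + 1)^4, so the eigenvalues are known. The minimal polynomial is
  m_A(x) = Π_λ (x − λ)^{k_λ}
where k_λ is the size of the *largest* Jordan block for λ (equivalently, the smallest k with (A − λI)^k v = 0 for every generalised eigenvector v of λ).

  λ = -1: largest Jordan block has size 2, contributing (x + 1)^2

So m_A(x) = (x + 1)^2 = x^2 + 2*x + 1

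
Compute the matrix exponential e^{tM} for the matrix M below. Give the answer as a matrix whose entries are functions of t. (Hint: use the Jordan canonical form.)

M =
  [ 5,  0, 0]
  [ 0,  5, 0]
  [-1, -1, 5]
e^{tM} =
  [exp(5*t), 0, 0]
  [0, exp(5*t), 0]
  [-t*exp(5*t), -t*exp(5*t), exp(5*t)]

Strategy: write M = P · J · P⁻¹ where J is a Jordan canonical form, so e^{tM} = P · e^{tJ} · P⁻¹, and e^{tJ} can be computed block-by-block.

M has Jordan form
J =
  [5, 1, 0]
  [0, 5, 0]
  [0, 0, 5]
(up to reordering of blocks).

Per-block formulas:
  For a 1×1 block at λ = 5: exp(t · [5]) = [e^(5t)].
  For a 2×2 Jordan block J_2(5): exp(t · J_2(5)) = e^(5t)·(I + t·N), where N is the 2×2 nilpotent shift.

After assembling e^{tJ} and conjugating by P, we get:

e^{tM} =
  [exp(5*t), 0, 0]
  [0, exp(5*t), 0]
  [-t*exp(5*t), -t*exp(5*t), exp(5*t)]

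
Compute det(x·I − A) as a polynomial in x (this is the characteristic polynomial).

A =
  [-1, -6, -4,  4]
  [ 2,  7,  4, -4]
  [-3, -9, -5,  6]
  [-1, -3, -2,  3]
x^4 - 4*x^3 + 6*x^2 - 4*x + 1

Expanding det(x·I − A) (e.g. by cofactor expansion or by noting that A is similar to its Jordan form J, which has the same characteristic polynomial as A) gives
  χ_A(x) = x^4 - 4*x^3 + 6*x^2 - 4*x + 1
which factors as (x - 1)^4. The eigenvalues (with algebraic multiplicities) are λ = 1 with multiplicity 4.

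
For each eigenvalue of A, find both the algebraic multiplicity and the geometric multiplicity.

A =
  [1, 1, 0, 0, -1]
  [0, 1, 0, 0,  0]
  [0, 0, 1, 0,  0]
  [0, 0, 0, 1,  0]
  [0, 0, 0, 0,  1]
λ = 1: alg = 5, geom = 4

Step 1 — factor the characteristic polynomial to read off the algebraic multiplicities:
  χ_A(x) = (x - 1)^5

Step 2 — compute geometric multiplicities via the rank-nullity identity g(λ) = n − rank(A − λI):
  rank(A − (1)·I) = 1, so dim ker(A − (1)·I) = n − 1 = 4

Summary:
  λ = 1: algebraic multiplicity = 5, geometric multiplicity = 4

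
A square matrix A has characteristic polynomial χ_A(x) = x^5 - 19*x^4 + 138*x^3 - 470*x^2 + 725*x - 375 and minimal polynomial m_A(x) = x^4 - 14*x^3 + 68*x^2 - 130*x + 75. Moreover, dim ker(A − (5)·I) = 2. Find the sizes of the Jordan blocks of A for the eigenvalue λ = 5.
Block sizes for λ = 5: [2, 1]

Step 1 — from the characteristic polynomial, algebraic multiplicity of λ = 5 is 3. From dim ker(A − (5)·I) = 2, there are exactly 2 Jordan blocks for λ = 5.
Step 2 — from the minimal polynomial, the factor (x − 5)^2 tells us the largest block for λ = 5 has size 2.
Step 3 — with total size 3, 2 blocks, and largest block 2, the block sizes (in nonincreasing order) are [2, 1].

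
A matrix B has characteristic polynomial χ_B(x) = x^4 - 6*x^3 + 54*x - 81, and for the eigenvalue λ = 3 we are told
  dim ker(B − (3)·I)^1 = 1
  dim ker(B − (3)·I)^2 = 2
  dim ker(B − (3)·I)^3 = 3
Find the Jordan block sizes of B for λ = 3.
Block sizes for λ = 3: [3]

From the dimensions of kernels of powers, the number of Jordan blocks of size at least j is d_j − d_{j−1} where d_j = dim ker(N^j) (with d_0 = 0). Computing the differences gives [1, 1, 1].
The number of blocks of size exactly k is (#blocks of size ≥ k) − (#blocks of size ≥ k + 1), so the partition is: 1 block(s) of size 3.
In nonincreasing order the block sizes are [3].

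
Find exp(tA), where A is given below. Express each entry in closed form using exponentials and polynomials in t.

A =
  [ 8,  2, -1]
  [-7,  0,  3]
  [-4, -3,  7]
e^{tA} =
  [-t^2*exp(5*t)/2 + 3*t*exp(5*t) + exp(5*t), -t^2*exp(5*t)/2 + 2*t*exp(5*t), t^2*exp(5*t)/2 - t*exp(5*t)]
  [t^2*exp(5*t) - 7*t*exp(5*t), t^2*exp(5*t) - 5*t*exp(5*t) + exp(5*t), -t^2*exp(5*t) + 3*t*exp(5*t)]
  [t^2*exp(5*t)/2 - 4*t*exp(5*t), t^2*exp(5*t)/2 - 3*t*exp(5*t), -t^2*exp(5*t)/2 + 2*t*exp(5*t) + exp(5*t)]

Strategy: write A = P · J · P⁻¹ where J is a Jordan canonical form, so e^{tA} = P · e^{tJ} · P⁻¹, and e^{tJ} can be computed block-by-block.

A has Jordan form
J =
  [5, 1, 0]
  [0, 5, 1]
  [0, 0, 5]
(up to reordering of blocks).

Per-block formulas:
  For a 3×3 Jordan block J_3(5): exp(t · J_3(5)) = e^(5t)·(I + t·N + (t^2/2)·N^2), where N is the 3×3 nilpotent shift.

After assembling e^{tJ} and conjugating by P, we get:

e^{tA} =
  [-t^2*exp(5*t)/2 + 3*t*exp(5*t) + exp(5*t), -t^2*exp(5*t)/2 + 2*t*exp(5*t), t^2*exp(5*t)/2 - t*exp(5*t)]
  [t^2*exp(5*t) - 7*t*exp(5*t), t^2*exp(5*t) - 5*t*exp(5*t) + exp(5*t), -t^2*exp(5*t) + 3*t*exp(5*t)]
  [t^2*exp(5*t)/2 - 4*t*exp(5*t), t^2*exp(5*t)/2 - 3*t*exp(5*t), -t^2*exp(5*t)/2 + 2*t*exp(5*t) + exp(5*t)]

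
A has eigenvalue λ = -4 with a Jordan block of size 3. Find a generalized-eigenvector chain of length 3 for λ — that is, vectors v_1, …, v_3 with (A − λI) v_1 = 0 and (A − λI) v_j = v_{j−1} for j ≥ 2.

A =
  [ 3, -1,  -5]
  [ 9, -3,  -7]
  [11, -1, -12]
A Jordan chain for λ = -4 of length 3:
v_1 = (-15, -5, -20)ᵀ
v_2 = (7, 9, 11)ᵀ
v_3 = (1, 0, 0)ᵀ

Let N = A − (-4)·I. We want v_3 with N^3 v_3 = 0 but N^2 v_3 ≠ 0; then v_{j-1} := N · v_j for j = 3, …, 2.

Pick v_3 = (1, 0, 0)ᵀ.
Then v_2 = N · v_3 = (7, 9, 11)ᵀ.
Then v_1 = N · v_2 = (-15, -5, -20)ᵀ.

Sanity check: (A − (-4)·I) v_1 = (0, 0, 0)ᵀ = 0. ✓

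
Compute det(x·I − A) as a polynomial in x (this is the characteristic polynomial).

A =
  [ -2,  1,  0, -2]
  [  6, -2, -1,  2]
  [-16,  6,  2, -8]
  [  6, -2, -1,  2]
x^4

Expanding det(x·I − A) (e.g. by cofactor expansion or by noting that A is similar to its Jordan form J, which has the same characteristic polynomial as A) gives
  χ_A(x) = x^4
which factors as x^4. The eigenvalues (with algebraic multiplicities) are λ = 0 with multiplicity 4.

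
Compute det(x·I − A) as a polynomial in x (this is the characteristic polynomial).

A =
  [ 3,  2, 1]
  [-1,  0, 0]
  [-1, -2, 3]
x^3 - 6*x^2 + 12*x - 8

Expanding det(x·I − A) (e.g. by cofactor expansion or by noting that A is similar to its Jordan form J, which has the same characteristic polynomial as A) gives
  χ_A(x) = x^3 - 6*x^2 + 12*x - 8
which factors as (x - 2)^3. The eigenvalues (with algebraic multiplicities) are λ = 2 with multiplicity 3.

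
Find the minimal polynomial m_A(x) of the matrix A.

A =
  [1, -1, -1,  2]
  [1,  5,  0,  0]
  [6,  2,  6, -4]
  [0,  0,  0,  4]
x^3 - 12*x^2 + 48*x - 64

The characteristic polynomial is χ_A(x) = (x - 4)^4, so the eigenvalues are known. The minimal polynomial is
  m_A(x) = Π_λ (x − λ)^{k_λ}
where k_λ is the size of the *largest* Jordan block for λ (equivalently, the smallest k with (A − λI)^k v = 0 for every generalised eigenvector v of λ).

  λ = 4: largest Jordan block has size 3, contributing (x − 4)^3

So m_A(x) = (x - 4)^3 = x^3 - 12*x^2 + 48*x - 64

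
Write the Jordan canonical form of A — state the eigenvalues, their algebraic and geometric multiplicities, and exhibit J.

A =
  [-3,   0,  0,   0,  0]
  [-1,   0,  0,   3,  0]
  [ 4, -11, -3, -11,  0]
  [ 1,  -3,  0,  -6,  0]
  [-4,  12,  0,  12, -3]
J_2(-3) ⊕ J_2(-3) ⊕ J_1(-3)

The characteristic polynomial is
  det(x·I − A) = x^5 + 15*x^4 + 90*x^3 + 270*x^2 + 405*x + 243 = (x + 3)^5

Eigenvalues and multiplicities (the geometric multiplicity of λ is n − rank(A − λI), which equals the number of Jordan blocks for λ):
  λ = -3: algebraic multiplicity = 5, geometric multiplicity = 3

Determining the block sizes for each eigenvalue:
  λ = -3: with am = 5 and gm = 3, the partition is not yet determined (e.g. several partitions of 5 into 3 parts exist). Let N = A − (-3)·I. Computing rank(N^1) = 2, rank(N^2) = 0; the number of blocks of size ≥ j is rank(N^{j−1}) − rank(N^j), giving [3, 2]. So we have 2 block(s) of size 2, 1 block(s) of size 1 → block sizes [2, 2, 1]

Assembling the blocks gives a Jordan form
J =
  [-3,  1,  0,  0,  0]
  [ 0, -3,  0,  0,  0]
  [ 0,  0, -3,  1,  0]
  [ 0,  0,  0, -3,  0]
  [ 0,  0,  0,  0, -3]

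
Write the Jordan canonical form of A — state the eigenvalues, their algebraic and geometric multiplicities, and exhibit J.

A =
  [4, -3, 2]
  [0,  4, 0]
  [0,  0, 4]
J_2(4) ⊕ J_1(4)

The characteristic polynomial is
  det(x·I − A) = x^3 - 12*x^2 + 48*x - 64 = (x - 4)^3

Eigenvalues and multiplicities (the geometric multiplicity of λ is n − rank(A − λI), which equals the number of Jordan blocks for λ):
  λ = 4: algebraic multiplicity = 3, geometric multiplicity = 2

Determining the block sizes for each eigenvalue:
  λ = 4: 2 blocks summing to 3 forces exactly one block of size 2 and the rest size 1 → block sizes [2, 1]

Assembling the blocks gives a Jordan form
J =
  [4, 1, 0]
  [0, 4, 0]
  [0, 0, 4]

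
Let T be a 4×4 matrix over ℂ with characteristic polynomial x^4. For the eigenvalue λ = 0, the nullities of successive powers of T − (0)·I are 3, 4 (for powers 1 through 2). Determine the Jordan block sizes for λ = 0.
Block sizes for λ = 0: [2, 1, 1]

From the dimensions of kernels of powers, the number of Jordan blocks of size at least j is d_j − d_{j−1} where d_j = dim ker(N^j) (with d_0 = 0). Computing the differences gives [3, 1].
The number of blocks of size exactly k is (#blocks of size ≥ k) − (#blocks of size ≥ k + 1), so the partition is: 2 block(s) of size 1, 1 block(s) of size 2.
In nonincreasing order the block sizes are [2, 1, 1].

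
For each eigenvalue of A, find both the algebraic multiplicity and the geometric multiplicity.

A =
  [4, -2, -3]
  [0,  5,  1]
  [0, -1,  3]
λ = 4: alg = 3, geom = 1

Step 1 — factor the characteristic polynomial to read off the algebraic multiplicities:
  χ_A(x) = (x - 4)^3

Step 2 — compute geometric multiplicities via the rank-nullity identity g(λ) = n − rank(A − λI):
  rank(A − (4)·I) = 2, so dim ker(A − (4)·I) = n − 2 = 1

Summary:
  λ = 4: algebraic multiplicity = 3, geometric multiplicity = 1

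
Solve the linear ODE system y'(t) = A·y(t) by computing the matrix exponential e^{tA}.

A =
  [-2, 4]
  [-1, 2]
e^{tA} =
  [1 - 2*t, 4*t]
  [-t, 2*t + 1]

Strategy: write A = P · J · P⁻¹ where J is a Jordan canonical form, so e^{tA} = P · e^{tJ} · P⁻¹, and e^{tJ} can be computed block-by-block.

A has Jordan form
J =
  [0, 1]
  [0, 0]
(up to reordering of blocks).

Per-block formulas:
  For a 2×2 Jordan block J_2(0): exp(t · J_2(0)) = e^(0t)·(I + t·N), where N is the 2×2 nilpotent shift.

After assembling e^{tJ} and conjugating by P, we get:

e^{tA} =
  [1 - 2*t, 4*t]
  [-t, 2*t + 1]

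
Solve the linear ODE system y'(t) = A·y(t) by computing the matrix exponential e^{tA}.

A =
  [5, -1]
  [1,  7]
e^{tA} =
  [-t*exp(6*t) + exp(6*t), -t*exp(6*t)]
  [t*exp(6*t), t*exp(6*t) + exp(6*t)]

Strategy: write A = P · J · P⁻¹ where J is a Jordan canonical form, so e^{tA} = P · e^{tJ} · P⁻¹, and e^{tJ} can be computed block-by-block.

A has Jordan form
J =
  [6, 1]
  [0, 6]
(up to reordering of blocks).

Per-block formulas:
  For a 2×2 Jordan block J_2(6): exp(t · J_2(6)) = e^(6t)·(I + t·N), where N is the 2×2 nilpotent shift.

After assembling e^{tJ} and conjugating by P, we get:

e^{tA} =
  [-t*exp(6*t) + exp(6*t), -t*exp(6*t)]
  [t*exp(6*t), t*exp(6*t) + exp(6*t)]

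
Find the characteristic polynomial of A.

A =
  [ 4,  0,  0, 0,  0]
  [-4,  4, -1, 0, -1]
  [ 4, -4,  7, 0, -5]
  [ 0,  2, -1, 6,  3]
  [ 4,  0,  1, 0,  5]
x^5 - 26*x^4 + 268*x^3 - 1368*x^2 + 3456*x - 3456

Expanding det(x·I − A) (e.g. by cofactor expansion or by noting that A is similar to its Jordan form J, which has the same characteristic polynomial as A) gives
  χ_A(x) = x^5 - 26*x^4 + 268*x^3 - 1368*x^2 + 3456*x - 3456
which factors as (x - 6)^3*(x - 4)^2. The eigenvalues (with algebraic multiplicities) are λ = 4 with multiplicity 2, λ = 6 with multiplicity 3.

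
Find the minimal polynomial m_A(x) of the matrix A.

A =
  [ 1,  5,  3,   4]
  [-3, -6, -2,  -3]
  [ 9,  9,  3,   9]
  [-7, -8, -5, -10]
x^2 + 6*x + 9

The characteristic polynomial is χ_A(x) = (x + 3)^4, so the eigenvalues are known. The minimal polynomial is
  m_A(x) = Π_λ (x − λ)^{k_λ}
where k_λ is the size of the *largest* Jordan block for λ (equivalently, the smallest k with (A − λI)^k v = 0 for every generalised eigenvector v of λ).

  λ = -3: largest Jordan block has size 2, contributing (x + 3)^2

So m_A(x) = (x + 3)^2 = x^2 + 6*x + 9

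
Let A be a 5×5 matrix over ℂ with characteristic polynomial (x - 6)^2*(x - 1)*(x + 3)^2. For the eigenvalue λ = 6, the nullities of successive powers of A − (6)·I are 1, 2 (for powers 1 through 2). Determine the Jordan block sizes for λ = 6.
Block sizes for λ = 6: [2]

From the dimensions of kernels of powers, the number of Jordan blocks of size at least j is d_j − d_{j−1} where d_j = dim ker(N^j) (with d_0 = 0). Computing the differences gives [1, 1].
The number of blocks of size exactly k is (#blocks of size ≥ k) − (#blocks of size ≥ k + 1), so the partition is: 1 block(s) of size 2.
In nonincreasing order the block sizes are [2].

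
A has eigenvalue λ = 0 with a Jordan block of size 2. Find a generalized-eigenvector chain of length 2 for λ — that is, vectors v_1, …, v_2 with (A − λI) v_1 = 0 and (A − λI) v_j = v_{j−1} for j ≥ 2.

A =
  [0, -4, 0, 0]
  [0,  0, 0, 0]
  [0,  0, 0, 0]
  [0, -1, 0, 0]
A Jordan chain for λ = 0 of length 2:
v_1 = (-4, 0, 0, -1)ᵀ
v_2 = (0, 1, 0, 0)ᵀ

Let N = A − (0)·I. We want v_2 with N^2 v_2 = 0 but N^1 v_2 ≠ 0; then v_{j-1} := N · v_j for j = 2, …, 2.

Pick v_2 = (0, 1, 0, 0)ᵀ.
Then v_1 = N · v_2 = (-4, 0, 0, -1)ᵀ.

Sanity check: (A − (0)·I) v_1 = (0, 0, 0, 0)ᵀ = 0. ✓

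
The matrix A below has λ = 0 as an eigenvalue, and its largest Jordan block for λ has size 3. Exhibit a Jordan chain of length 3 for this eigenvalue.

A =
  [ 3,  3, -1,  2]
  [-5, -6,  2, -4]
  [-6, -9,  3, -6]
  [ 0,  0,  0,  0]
A Jordan chain for λ = 0 of length 3:
v_1 = (0, 3, 9, 0)ᵀ
v_2 = (3, -5, -6, 0)ᵀ
v_3 = (1, 0, 0, 0)ᵀ

Let N = A − (0)·I. We want v_3 with N^3 v_3 = 0 but N^2 v_3 ≠ 0; then v_{j-1} := N · v_j for j = 3, …, 2.

Pick v_3 = (1, 0, 0, 0)ᵀ.
Then v_2 = N · v_3 = (3, -5, -6, 0)ᵀ.
Then v_1 = N · v_2 = (0, 3, 9, 0)ᵀ.

Sanity check: (A − (0)·I) v_1 = (0, 0, 0, 0)ᵀ = 0. ✓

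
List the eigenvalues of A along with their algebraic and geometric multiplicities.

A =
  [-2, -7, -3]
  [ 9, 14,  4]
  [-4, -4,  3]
λ = 5: alg = 3, geom = 1

Step 1 — factor the characteristic polynomial to read off the algebraic multiplicities:
  χ_A(x) = (x - 5)^3

Step 2 — compute geometric multiplicities via the rank-nullity identity g(λ) = n − rank(A − λI):
  rank(A − (5)·I) = 2, so dim ker(A − (5)·I) = n − 2 = 1

Summary:
  λ = 5: algebraic multiplicity = 3, geometric multiplicity = 1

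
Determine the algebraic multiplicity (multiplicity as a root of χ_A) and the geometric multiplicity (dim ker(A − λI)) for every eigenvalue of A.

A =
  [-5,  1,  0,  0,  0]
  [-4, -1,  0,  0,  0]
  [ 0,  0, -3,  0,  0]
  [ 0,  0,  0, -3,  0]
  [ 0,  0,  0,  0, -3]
λ = -3: alg = 5, geom = 4

Step 1 — factor the characteristic polynomial to read off the algebraic multiplicities:
  χ_A(x) = (x + 3)^5

Step 2 — compute geometric multiplicities via the rank-nullity identity g(λ) = n − rank(A − λI):
  rank(A − (-3)·I) = 1, so dim ker(A − (-3)·I) = n − 1 = 4

Summary:
  λ = -3: algebraic multiplicity = 5, geometric multiplicity = 4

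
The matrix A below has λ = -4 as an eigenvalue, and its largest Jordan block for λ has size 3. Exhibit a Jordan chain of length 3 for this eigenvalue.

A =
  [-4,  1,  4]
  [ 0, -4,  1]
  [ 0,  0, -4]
A Jordan chain for λ = -4 of length 3:
v_1 = (1, 0, 0)ᵀ
v_2 = (4, 1, 0)ᵀ
v_3 = (0, 0, 1)ᵀ

Let N = A − (-4)·I. We want v_3 with N^3 v_3 = 0 but N^2 v_3 ≠ 0; then v_{j-1} := N · v_j for j = 3, …, 2.

Pick v_3 = (0, 0, 1)ᵀ.
Then v_2 = N · v_3 = (4, 1, 0)ᵀ.
Then v_1 = N · v_2 = (1, 0, 0)ᵀ.

Sanity check: (A − (-4)·I) v_1 = (0, 0, 0)ᵀ = 0. ✓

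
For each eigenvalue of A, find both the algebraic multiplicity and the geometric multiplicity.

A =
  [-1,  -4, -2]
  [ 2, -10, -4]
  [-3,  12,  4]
λ = -3: alg = 1, geom = 1; λ = -2: alg = 2, geom = 2

Step 1 — factor the characteristic polynomial to read off the algebraic multiplicities:
  χ_A(x) = (x + 2)^2*(x + 3)

Step 2 — compute geometric multiplicities via the rank-nullity identity g(λ) = n − rank(A − λI):
  rank(A − (-3)·I) = 2, so dim ker(A − (-3)·I) = n − 2 = 1
  rank(A − (-2)·I) = 1, so dim ker(A − (-2)·I) = n − 1 = 2

Summary:
  λ = -3: algebraic multiplicity = 1, geometric multiplicity = 1
  λ = -2: algebraic multiplicity = 2, geometric multiplicity = 2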